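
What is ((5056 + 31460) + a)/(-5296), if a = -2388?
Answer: -2133/331 ≈ -6.4441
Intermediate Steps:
((5056 + 31460) + a)/(-5296) = ((5056 + 31460) - 2388)/(-5296) = (36516 - 2388)*(-1/5296) = 34128*(-1/5296) = -2133/331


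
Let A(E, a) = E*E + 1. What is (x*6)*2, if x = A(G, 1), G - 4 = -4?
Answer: 12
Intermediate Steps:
G = 0 (G = 4 - 4 = 0)
A(E, a) = 1 + E**2 (A(E, a) = E**2 + 1 = 1 + E**2)
x = 1 (x = 1 + 0**2 = 1 + 0 = 1)
(x*6)*2 = (1*6)*2 = 6*2 = 12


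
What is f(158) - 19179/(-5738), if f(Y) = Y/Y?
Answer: 24917/5738 ≈ 4.3425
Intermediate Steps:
f(Y) = 1
f(158) - 19179/(-5738) = 1 - 19179/(-5738) = 1 - 19179*(-1)/5738 = 1 - 1*(-19179/5738) = 1 + 19179/5738 = 24917/5738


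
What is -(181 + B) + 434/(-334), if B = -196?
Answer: 2288/167 ≈ 13.701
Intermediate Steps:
-(181 + B) + 434/(-334) = -(181 - 196) + 434/(-334) = -1*(-15) + 434*(-1/334) = 15 - 217/167 = 2288/167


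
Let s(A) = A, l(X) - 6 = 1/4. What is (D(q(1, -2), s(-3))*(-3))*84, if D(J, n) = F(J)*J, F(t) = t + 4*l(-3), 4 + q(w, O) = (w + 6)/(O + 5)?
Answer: 9800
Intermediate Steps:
q(w, O) = -4 + (6 + w)/(5 + O) (q(w, O) = -4 + (w + 6)/(O + 5) = -4 + (6 + w)/(5 + O))
l(X) = 25/4 (l(X) = 6 + 1/4 = 25/4)
F(t) = 25 + t (F(t) = t + 4*(25/4) = t + 25 = 25 + t)
D(J, n) = J*(25 + J) (D(J, n) = (25 + J)*J = J*(25 + J))
(D(q(1, -2), s(-3))*(-3))*84 = ((((-14 + 1 - 4*(-2))/(5 - 2))*(25 + (-14 + 1 - 4*(-2))/(5 - 2)))*(-3))*84 = ((((-14 + 1 + 8)/3)*(25 + (-14 + 1 + 8)/3))*(-3))*84 = ((((1/3)*(-5))*(25 + (1/3)*(-5)))*(-3))*84 = (-5*(25 - 5/3)/3*(-3))*84 = (-5/3*70/3*(-3))*84 = -350/9*(-3)*84 = (350/3)*84 = 9800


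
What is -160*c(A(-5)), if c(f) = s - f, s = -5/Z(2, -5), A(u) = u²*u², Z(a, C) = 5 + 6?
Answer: 1100800/11 ≈ 1.0007e+5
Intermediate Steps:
Z(a, C) = 11
A(u) = u⁴
s = -5/11 ≈ -0.45455
c(f) = -5/11 - f
-160*c(A(-5)) = -160*(-5/11 - 1*(-5)⁴) = -160*(-5/11 - 1*625) = -160*(-5/11 - 625) = -160*(-6880/11) = 1100800/11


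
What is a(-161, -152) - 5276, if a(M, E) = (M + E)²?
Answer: 92693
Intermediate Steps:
a(M, E) = (E + M)²
a(-161, -152) - 5276 = (-152 - 161)² - 5276 = (-313)² - 5276 = 97969 - 5276 = 92693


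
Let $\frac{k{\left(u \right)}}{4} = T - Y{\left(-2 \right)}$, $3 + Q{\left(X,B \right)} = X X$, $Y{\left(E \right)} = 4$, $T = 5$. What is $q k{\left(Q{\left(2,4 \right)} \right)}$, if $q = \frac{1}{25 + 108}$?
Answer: $\frac{4}{133} \approx 0.030075$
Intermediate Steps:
$Q{\left(X,B \right)} = -3 + X^{2}$ ($Q{\left(X,B \right)} = -3 + X X = -3 + X^{2}$)
$k{\left(u \right)} = 4$ ($k{\left(u \right)} = 4 \left(5 - 4\right) = 4 \cdot 1 = 4$)
$q = \frac{1}{133} \approx 0.0075188$
$q k{\left(Q{\left(2,4 \right)} \right)} = \frac{1}{133} \cdot 4 = \frac{4}{133}$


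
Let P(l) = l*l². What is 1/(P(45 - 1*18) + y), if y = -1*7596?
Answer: 1/12087 ≈ 8.2733e-5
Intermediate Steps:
P(l) = l³
y = -7596
1/(P(45 - 1*18) + y) = 1/((45 - 1*18)³ - 7596) = 1/((45 - 18)³ - 7596) = 1/(27³ - 7596) = 1/(19683 - 7596) = 1/12087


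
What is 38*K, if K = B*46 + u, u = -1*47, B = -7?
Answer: -14022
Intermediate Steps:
u = -47
K = -369 (K = -7*46 - 47 = -322 - 47 = -369)
38*K = 38*(-369) = -14022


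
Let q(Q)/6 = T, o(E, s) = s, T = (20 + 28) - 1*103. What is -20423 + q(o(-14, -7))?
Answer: -20753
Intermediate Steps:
T = -55 (T = 48 - 103 = -55)
q(Q) = -330 (q(Q) = 6*(-55) = -330)
-20423 + q(o(-14, -7)) = -20423 - 330 = -20753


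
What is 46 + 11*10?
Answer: 156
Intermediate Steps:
46 + 11*10 = 46 + 110 = 156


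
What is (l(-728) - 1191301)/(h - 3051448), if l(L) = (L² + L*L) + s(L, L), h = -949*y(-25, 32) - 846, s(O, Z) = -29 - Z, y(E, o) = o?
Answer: 65317/1541331 ≈ 0.042377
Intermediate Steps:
h = -31214 (h = -949*32 - 846 = -30368 - 846 = -31214)
l(L) = -29 - L + 2*L² (l(L) = (L² + L*L) + (-29 - L) = (L² + L²) + (-29 - L) = 2*L² + (-29 - L) = -29 - L + 2*L²)
(l(-728) - 1191301)/(h - 3051448) = ((-29 - 1*(-728) + 2*(-728)²) - 1191301)/(-31214 - 3051448) = ((-29 + 728 + 2*529984) - 1191301)/(-3082662) = ((-29 + 728 + 1059968) - 1191301)*(-1/3082662) = (1060667 - 1191301)*(-1/3082662) = -130634*(-1/3082662) = 65317/1541331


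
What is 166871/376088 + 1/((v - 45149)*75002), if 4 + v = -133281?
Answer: 558304762898485/1258287669543096 ≈ 0.44370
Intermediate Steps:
v = -133285 (v = -4 - 133281 = -133285)
166871/376088 + 1/((v - 45149)*75002) = 166871/376088 + 1/(-133285 - 45149*75002) = 166871*(1/376088) + (1/75002)/(-178434) = 166871/376088 - 1/178434*1/75002 = 166871/376088 - 1/13382906868 = 558304762898485/1258287669543096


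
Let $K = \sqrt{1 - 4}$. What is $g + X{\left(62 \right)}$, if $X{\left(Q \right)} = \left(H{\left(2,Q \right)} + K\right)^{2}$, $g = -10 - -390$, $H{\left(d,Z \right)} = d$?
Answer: $381 + 4 i \sqrt{3} \approx 381.0 + 6.9282 i$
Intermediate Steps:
$g = 380$ ($g = -10 + 390 = 380$)
$K = i \sqrt{3}$ ($K = \sqrt{-3} = i \sqrt{3} \approx 1.732 i$)
$X{\left(Q \right)} = \left(2 + i \sqrt{3}\right)^{2}$
$g + X{\left(62 \right)} = 380 + \left(2 + i \sqrt{3}\right)^{2}$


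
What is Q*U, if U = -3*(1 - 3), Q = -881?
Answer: -5286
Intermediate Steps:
U = 6 (U = -3*(-2) = 6)
Q*U = -881*6 = -5286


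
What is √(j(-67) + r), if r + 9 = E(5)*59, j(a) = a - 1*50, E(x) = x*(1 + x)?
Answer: 2*√411 ≈ 40.546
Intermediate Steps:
j(a) = -50 + a (j(a) = a - 50 = -50 + a)
r = 1761 (r = -9 + (5*(1 + 5))*59 = -9 + (5*6)*59 = -9 + 30*59 = -9 + 1770 = 1761)
√(j(-67) + r) = √((-50 - 67) + 1761) = √(-117 + 1761) = √1644 = 2*√411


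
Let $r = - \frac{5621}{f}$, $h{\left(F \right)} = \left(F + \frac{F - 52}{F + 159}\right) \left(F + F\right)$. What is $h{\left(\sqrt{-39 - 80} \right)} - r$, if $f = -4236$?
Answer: $\frac{- 1454333 \sqrt{119} + 162200619 i}{4236 \left(\sqrt{119} - 159 i\right)} \approx -241.3 - 6.9996 i$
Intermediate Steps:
$h{\left(F \right)} = 2 F \left(F + \frac{-52 + F}{159 + F}\right)$ ($h{\left(F \right)} = \left(F + \frac{-52 + F}{159 + F}\right) 2 F = 2 F \left(F + \frac{-52 + F}{159 + F}\right)$)
$r = \frac{5621}{4236}$ ($r = - \frac{5621}{-4236} = \left(-5621\right) \left(- \frac{1}{4236}\right) = \frac{5621}{4236} \approx 1.327$)
$h{\left(\sqrt{-39 - 80} \right)} - r = \frac{2 \sqrt{-39 - 80} \left(-52 + \left(\sqrt{-39 - 80}\right)^{2} + 160 \sqrt{-39 - 80}\right)}{159 + \sqrt{-39 - 80}} - \frac{5621}{4236} = \frac{2 \sqrt{-119} \left(-52 + \left(\sqrt{-119}\right)^{2} + 160 \sqrt{-119}\right)}{159 + \sqrt{-119}} - \frac{5621}{4236} = \frac{2 i \sqrt{119} \left(-52 + \left(i \sqrt{119}\right)^{2} + 160 i \sqrt{119}\right)}{159 + i \sqrt{119}} - \frac{5621}{4236} = \frac{2 i \sqrt{119} \left(-52 - 119 + 160 i \sqrt{119}\right)}{159 + i \sqrt{119}} - \frac{5621}{4236} = \frac{2 i \sqrt{119} \left(-171 + 160 i \sqrt{119}\right)}{159 + i \sqrt{119}} - \frac{5621}{4236} = - \frac{5621}{4236} + \frac{2 i \sqrt{119} \left(-171 + 160 i \sqrt{119}\right)}{159 + i \sqrt{119}}$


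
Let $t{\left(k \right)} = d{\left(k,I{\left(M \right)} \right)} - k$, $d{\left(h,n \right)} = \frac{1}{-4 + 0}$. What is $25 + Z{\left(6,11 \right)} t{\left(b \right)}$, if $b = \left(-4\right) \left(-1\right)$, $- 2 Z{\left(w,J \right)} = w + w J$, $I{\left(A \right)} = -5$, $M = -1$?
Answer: $178$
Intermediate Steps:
$Z{\left(w,J \right)} = - \frac{w}{2} - \frac{J w}{2}$ ($Z{\left(w,J \right)} = - \frac{w + w J}{2} = - \frac{w + J w}{2} = - \frac{w}{2} - \frac{J w}{2}$)
$b = 4$
$d{\left(h,n \right)} = - \frac{1}{4}$ ($d{\left(h,n \right)} = \frac{1}{-4} = - \frac{1}{4}$)
$t{\left(k \right)} = - \frac{1}{4} - k$
$25 + Z{\left(6,11 \right)} t{\left(b \right)} = 25 + \left(- \frac{1}{2}\right) 6 \left(1 + 11\right) \left(- \frac{1}{4} - 4\right) = 25 + \left(- \frac{1}{2}\right) 6 \cdot 12 \left(- \frac{1}{4} - 4\right) = 25 - -153 = 25 + 153 = 178$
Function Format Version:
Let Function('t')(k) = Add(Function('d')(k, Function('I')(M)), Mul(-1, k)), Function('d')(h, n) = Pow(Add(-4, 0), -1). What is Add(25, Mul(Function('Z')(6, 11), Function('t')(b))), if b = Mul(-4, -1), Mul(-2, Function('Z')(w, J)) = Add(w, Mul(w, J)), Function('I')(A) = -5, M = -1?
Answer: 178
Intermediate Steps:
Function('Z')(w, J) = Add(Mul(Rational(-1, 2), w), Mul(Rational(-1, 2), J, w)) (Function('Z')(w, J) = Mul(Rational(-1, 2), Add(w, Mul(w, J))) = Mul(Rational(-1, 2), Add(w, Mul(J, w))) = Add(Mul(Rational(-1, 2), w), Mul(Rational(-1, 2), J, w)))
b = 4
Function('d')(h, n) = Rational(-1, 4) (Function('d')(h, n) = Pow(-4, -1) = Rational(-1, 4))
Function('t')(k) = Add(Rational(-1, 4), Mul(-1, k))
Add(25, Mul(Function('Z')(6, 11), Function('t')(b))) = Add(25, Mul(Mul(Rational(-1, 2), 6, Add(1, 11)), Add(Rational(-1, 4), Mul(-1, 4)))) = Add(25, Mul(Mul(Rational(-1, 2), 6, 12), Add(Rational(-1, 4), -4))) = Add(25, Mul(-36, Rational(-17, 4))) = Add(25, 153) = 178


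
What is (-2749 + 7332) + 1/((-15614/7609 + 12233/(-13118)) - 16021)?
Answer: 149595834344879/32641465499 ≈ 4583.0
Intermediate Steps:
(-2749 + 7332) + 1/((-15614/7609 + 12233/(-13118)) - 16021) = 4583 + 1/((-15614*1/7609 + 12233*(-1/13118)) - 16021) = 4583 + 1/((-15614/7609 - 12233/13118) - 16021) = 4583 + 1/(-6079701/2037038 - 16021) = 4583 + 1/(-32641465499/2037038) = 4583 - 2037038/32641465499 = 149595834344879/32641465499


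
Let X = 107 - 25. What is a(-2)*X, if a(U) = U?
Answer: -164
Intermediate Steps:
X = 82
a(-2)*X = -2*82 = -164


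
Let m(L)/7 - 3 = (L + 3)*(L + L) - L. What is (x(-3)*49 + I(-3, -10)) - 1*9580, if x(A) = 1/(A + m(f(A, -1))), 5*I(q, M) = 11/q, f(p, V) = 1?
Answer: -9627902/1005 ≈ -9580.0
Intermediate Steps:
I(q, M) = 11/(5*q) (I(q, M) = (11/q)/5 = 11/(5*q))
m(L) = 21 - 7*L + 14*L*(3 + L) (m(L) = 21 + 7*((L + 3)*(L + L) - L) = 21 + 7*((3 + L)*(2*L) - L) = 21 + 7*(2*L*(3 + L) - L) = 21 + 7*(-L + 2*L*(3 + L)) = 21 + (-7*L + 14*L*(3 + L)) = 21 - 7*L + 14*L*(3 + L))
x(A) = 1/(70 + A) (x(A) = 1/(A + (21 + 14*1² + 35*1)) = 1/(A + (21 + 14*1 + 35)) = 1/(A + (21 + 14 + 35)) = 1/(A + 70) = 1/(70 + A))
(x(-3)*49 + I(-3, -10)) - 1*9580 = (49/(70 - 3) + (11/5)/(-3)) - 1*9580 = (49/67 + (11/5)*(-⅓)) - 9580 = ((1/67)*49 - 11/15) - 9580 = (49/67 - 11/15) - 9580 = -2/1005 - 9580 = -9627902/1005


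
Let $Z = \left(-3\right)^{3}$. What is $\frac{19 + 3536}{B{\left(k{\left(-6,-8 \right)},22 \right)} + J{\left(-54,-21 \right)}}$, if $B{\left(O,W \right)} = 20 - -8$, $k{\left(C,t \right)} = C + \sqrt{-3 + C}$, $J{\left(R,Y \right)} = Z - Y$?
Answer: $\frac{3555}{22} \approx 161.59$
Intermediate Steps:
$Z = -27$
$J{\left(R,Y \right)} = -27 - Y$
$B{\left(O,W \right)} = 28$ ($B{\left(O,W \right)} = 20 + 8 = 28$)
$\frac{19 + 3536}{B{\left(k{\left(-6,-8 \right)},22 \right)} + J{\left(-54,-21 \right)}} = \frac{19 + 3536}{28 - 6} = \frac{3555}{28 + \left(-27 + 21\right)} = \frac{3555}{28 - 6} = \frac{3555}{22}$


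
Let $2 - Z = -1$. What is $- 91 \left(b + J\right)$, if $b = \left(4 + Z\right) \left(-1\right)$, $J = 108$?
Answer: $-9191$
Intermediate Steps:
$Z = 3$ ($Z = 2 - -1 = 2 + 1 = 3$)
$b = -7$ ($b = \left(4 + 3\right) \left(-1\right) = 7 \left(-1\right) = -7$)
$- 91 \left(b + J\right) = - 91 \left(-7 + 108\right) = \left(-91\right) 101 = -9191$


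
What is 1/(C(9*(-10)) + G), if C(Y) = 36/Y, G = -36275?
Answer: -5/181377 ≈ -2.7567e-5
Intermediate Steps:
1/(C(9*(-10)) + G) = 1/(36/((9*(-10))) - 36275) = 1/(36/(-90) - 36275) = 1/(36*(-1/90) - 36275) = 1/(-⅖ - 36275) = 1/(-181377/5) = -5/181377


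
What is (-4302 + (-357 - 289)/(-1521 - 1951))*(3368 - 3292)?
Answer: -141891031/434 ≈ -3.2694e+5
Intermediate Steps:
(-4302 + (-357 - 289)/(-1521 - 1951))*(3368 - 3292) = (-4302 - 646/(-3472))*76 = (-4302 - 646*(-1/3472))*76 = (-4302 + 323/1736)*76 = -7467949/1736*76 = -141891031/434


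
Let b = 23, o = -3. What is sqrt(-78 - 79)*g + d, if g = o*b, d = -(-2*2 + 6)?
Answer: -2 - 69*I*sqrt(157) ≈ -2.0 - 864.57*I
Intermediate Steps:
d = -2 (d = -(-4 + 6) = -1*2 = -2)
g = -69 (g = -3*23 = -69)
sqrt(-78 - 79)*g + d = sqrt(-78 - 79)*(-69) - 2 = sqrt(-157)*(-69) - 2 = (I*sqrt(157))*(-69) - 2 = -69*I*sqrt(157) - 2 = -2 - 69*I*sqrt(157)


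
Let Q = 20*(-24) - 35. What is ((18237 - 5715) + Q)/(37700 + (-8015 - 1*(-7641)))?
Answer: 12007/37326 ≈ 0.32168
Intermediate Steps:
Q = -515 (Q = -480 - 35 = -515)
((18237 - 5715) + Q)/(37700 + (-8015 - 1*(-7641))) = ((18237 - 5715) - 515)/(37700 + (-8015 - 1*(-7641))) = (12522 - 515)/(37700 + (-8015 + 7641)) = 12007/(37700 - 374) = 12007/37326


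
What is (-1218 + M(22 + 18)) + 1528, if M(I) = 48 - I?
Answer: 318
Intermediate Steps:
(-1218 + M(22 + 18)) + 1528 = (-1218 + (48 - (22 + 18))) + 1528 = (-1218 + (48 - 1*40)) + 1528 = (-1218 + (48 - 40)) + 1528 = (-1218 + 8) + 1528 = -1210 + 1528 = 318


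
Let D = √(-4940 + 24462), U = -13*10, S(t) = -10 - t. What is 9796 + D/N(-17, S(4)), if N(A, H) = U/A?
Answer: 9796 + 17*√19522/130 ≈ 9814.3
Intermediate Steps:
U = -130
D = √19522 ≈ 139.72
N(A, H) = -130/A
9796 + D/N(-17, S(4)) = 9796 + √19522/((-130/(-17))) = 9796 + √19522/((-130*(-1/17))) = 9796 + √19522/(130/17) = 9796 + √19522*(17/130) = 9796 + 17*√19522/130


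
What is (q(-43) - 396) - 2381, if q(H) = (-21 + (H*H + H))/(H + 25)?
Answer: -17257/6 ≈ -2876.2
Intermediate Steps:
q(H) = (-21 + H + H**2)/(25 + H) (q(H) = (-21 + (H**2 + H))/(25 + H) = (-21 + (H + H**2))/(25 + H) = (-21 + H + H**2)/(25 + H))
(q(-43) - 396) - 2381 = ((-21 - 43 + (-43)**2)/(25 - 43) - 396) - 2381 = ((-21 - 43 + 1849)/(-18) - 396) - 2381 = (-1/18*1785 - 396) - 2381 = (-595/6 - 396) - 2381 = -2971/6 - 2381 = -17257/6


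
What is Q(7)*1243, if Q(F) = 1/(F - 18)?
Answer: -113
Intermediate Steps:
Q(F) = 1/(-18 + F)
Q(7)*1243 = 1243/(-18 + 7) = 1243/(-11) = -1/11*1243 = -113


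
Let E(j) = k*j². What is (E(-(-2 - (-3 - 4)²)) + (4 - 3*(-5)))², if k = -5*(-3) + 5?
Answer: 2708057521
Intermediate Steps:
k = 20 (k = 15 + 5 = 20)
E(j) = 20*j²
(E(-(-2 - (-3 - 4)²)) + (4 - 3*(-5)))² = (20*(-(-2 - (-3 - 4)²))² + (4 - 3*(-5)))² = (20*(-(-2 - 1*(-7)²))² + (4 + 15))² = (20*(-(-2 - 1*49))² + 19)² = (20*(-(-2 - 49))² + 19)² = (20*(-1*(-51))² + 19)² = (20*51² + 19)² = (20*2601 + 19)² = (52020 + 19)² = 52039² = 2708057521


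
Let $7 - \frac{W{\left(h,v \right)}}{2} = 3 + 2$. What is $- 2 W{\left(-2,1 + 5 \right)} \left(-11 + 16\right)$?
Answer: $-40$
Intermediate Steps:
$W{\left(h,v \right)} = 4$ ($W{\left(h,v \right)} = 14 - 2 \left(3 + 2\right) = 14 - 10 = 4$)
$- 2 W{\left(-2,1 + 5 \right)} \left(-11 + 16\right) = \left(-2\right) 4 \left(-11 + 16\right) = \left(-8\right) 5 = -40$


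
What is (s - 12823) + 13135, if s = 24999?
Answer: 25311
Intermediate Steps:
(s - 12823) + 13135 = (24999 - 12823) + 13135 = 12176 + 13135 = 25311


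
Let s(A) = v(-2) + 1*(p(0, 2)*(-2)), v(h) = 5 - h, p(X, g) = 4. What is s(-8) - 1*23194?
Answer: -23195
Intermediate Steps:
s(A) = -1 (s(A) = (5 - 1*(-2)) + 1*(4*(-2)) = (5 + 2) + 1*(-8) = 7 - 8 = -1)
s(-8) - 1*23194 = -1 - 1*23194 = -1 - 23194 = -23195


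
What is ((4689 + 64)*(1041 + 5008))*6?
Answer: 172505382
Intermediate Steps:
((4689 + 64)*(1041 + 5008))*6 = (4753*6049)*6 = 28750897*6 = 172505382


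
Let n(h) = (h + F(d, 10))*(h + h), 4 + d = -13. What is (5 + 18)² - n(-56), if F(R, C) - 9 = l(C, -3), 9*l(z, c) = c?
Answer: -14317/3 ≈ -4772.3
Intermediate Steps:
d = -17 (d = -4 - 13 = -17)
l(z, c) = c/9
F(R, C) = 26/3 (F(R, C) = 9 + (⅑)*(-3) = 9 - ⅓ = 26/3)
n(h) = 2*h*(26/3 + h) (n(h) = (h + 26/3)*(h + h) = (26/3 + h)*(2*h) = 2*h*(26/3 + h))
(5 + 18)² - n(-56) = (5 + 18)² - 2*(-56)*(26 + 3*(-56))/3 = 23² - 2*(-56)*(26 - 168)/3 = 529 - 2*(-56)*(-142)/3 = 529 - 1*15904/3 = 529 - 15904/3 = -14317/3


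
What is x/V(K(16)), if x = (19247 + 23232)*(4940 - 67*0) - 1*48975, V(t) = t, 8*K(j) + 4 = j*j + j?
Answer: 419594570/67 ≈ 6.2626e+6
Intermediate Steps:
K(j) = -1/2 + j/8 + j**2/8 (K(j) = -1/2 + (j*j + j)/8 = -1/2 + (j**2 + j)/8 = -1/2 + (j + j**2)/8 = -1/2 + (j/8 + j**2/8) = -1/2 + j/8 + j**2/8)
x = 209797285 (x = 42479*(4940 + 0) - 48975 = 42479*4940 - 48975 = 209846260 - 48975 = 209797285)
x/V(K(16)) = 209797285/(-1/2 + (1/8)*16 + (1/8)*16**2) = 209797285/(-1/2 + 2 + (1/8)*256) = 209797285/(-1/2 + 2 + 32) = 209797285/(67/2) = 209797285*(2/67) = 419594570/67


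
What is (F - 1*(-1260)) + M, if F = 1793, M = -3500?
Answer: -447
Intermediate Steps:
(F - 1*(-1260)) + M = (1793 - 1*(-1260)) - 3500 = (1793 + 1260) - 3500 = 3053 - 3500 = -447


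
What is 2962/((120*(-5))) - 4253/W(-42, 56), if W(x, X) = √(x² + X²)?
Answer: -137957/2100 ≈ -65.694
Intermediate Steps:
W(x, X) = √(X² + x²)
2962/((120*(-5))) - 4253/W(-42, 56) = 2962/((120*(-5))) - 4253/√(56² + (-42)²) = 2962/(-600) - 4253/√(3136 + 1764) = 2962*(-1/600) - 4253/(√4900) = -1481/300 - 4253/70 = -137957/2100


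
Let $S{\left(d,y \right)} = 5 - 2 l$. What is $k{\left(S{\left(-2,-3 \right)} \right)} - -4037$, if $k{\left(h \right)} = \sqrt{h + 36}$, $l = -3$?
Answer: $4037 + \sqrt{47} \approx 4043.9$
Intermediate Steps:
$S{\left(d,y \right)} = 11$ ($S{\left(d,y \right)} = 5 - -6 = 5 + 6 = 11$)
$k{\left(h \right)} = \sqrt{36 + h}$
$k{\left(S{\left(-2,-3 \right)} \right)} - -4037 = \sqrt{36 + 11} - -4037 = \sqrt{47} + 4037 = 4037 + \sqrt{47}$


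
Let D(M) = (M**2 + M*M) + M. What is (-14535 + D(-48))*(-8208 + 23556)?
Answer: -153096300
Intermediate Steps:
D(M) = M + 2*M**2 (D(M) = (M**2 + M**2) + M = 2*M**2 + M = M + 2*M**2)
(-14535 + D(-48))*(-8208 + 23556) = (-14535 - 48*(1 + 2*(-48)))*(-8208 + 23556) = (-14535 - 48*(1 - 96))*15348 = (-14535 - 48*(-95))*15348 = (-14535 + 4560)*15348 = -9975*15348 = -153096300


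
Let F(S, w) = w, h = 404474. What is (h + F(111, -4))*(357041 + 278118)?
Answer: 256902760730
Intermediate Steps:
(h + F(111, -4))*(357041 + 278118) = (404474 - 4)*(357041 + 278118) = 404470*635159 = 256902760730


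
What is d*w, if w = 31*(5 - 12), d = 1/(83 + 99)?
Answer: -31/26 ≈ -1.1923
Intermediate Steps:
d = 1/182 ≈ 0.0054945
w = -217 (w = 31*(-7) = -217)
d*w = (1/182)*(-217) = -31/26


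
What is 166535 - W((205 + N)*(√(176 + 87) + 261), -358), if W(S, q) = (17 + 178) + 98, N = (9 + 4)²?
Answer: 166242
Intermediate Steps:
N = 169 (N = 13² = 169)
W(S, q) = 293 (W(S, q) = 195 + 98 = 293)
166535 - W((205 + N)*(√(176 + 87) + 261), -358) = 166535 - 1*293 = 166535 - 293 = 166242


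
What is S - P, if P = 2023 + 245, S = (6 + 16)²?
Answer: -1784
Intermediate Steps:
S = 484 (S = 22² = 484)
P = 2268
S - P = 484 - 1*2268 = 484 - 2268 = -1784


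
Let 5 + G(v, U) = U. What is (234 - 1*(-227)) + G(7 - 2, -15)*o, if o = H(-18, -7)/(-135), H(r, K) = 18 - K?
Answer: 12547/27 ≈ 464.70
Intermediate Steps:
G(v, U) = -5 + U
o = -5/27 (o = (18 - 1*(-7))/(-135) = (18 + 7)*(-1/135) = 25*(-1/135) = -5/27 ≈ -0.18519)
(234 - 1*(-227)) + G(7 - 2, -15)*o = (234 - 1*(-227)) + (-5 - 15)*(-5/27) = (234 + 227) - 20*(-5/27) = 461 + 100/27 = 12547/27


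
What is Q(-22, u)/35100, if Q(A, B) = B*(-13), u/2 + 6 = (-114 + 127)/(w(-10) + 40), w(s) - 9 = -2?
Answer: 269/63450 ≈ 0.0042396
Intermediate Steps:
w(s) = 7 (w(s) = 9 - 2 = 7)
u = -538/47 (u = -12 + 2*((-114 + 127)/(7 + 40)) = -12 + 2*(13/47) = -12 + 26/47 = -538/47 ≈ -11.447)
Q(A, B) = -13*B
Q(-22, u)/35100 = -13*(-538/47)/35100 = (6994/47)*(1/35100) = 269/63450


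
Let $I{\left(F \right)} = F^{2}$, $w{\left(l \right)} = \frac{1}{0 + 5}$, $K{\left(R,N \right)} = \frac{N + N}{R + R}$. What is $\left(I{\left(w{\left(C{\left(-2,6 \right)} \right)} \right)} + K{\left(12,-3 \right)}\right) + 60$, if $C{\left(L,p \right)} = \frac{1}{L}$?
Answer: $\frac{5979}{100} \approx 59.79$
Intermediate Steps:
$K{\left(R,N \right)} = \frac{N}{R}$ ($K{\left(R,N \right)} = \frac{2 N}{2 R} = 2 N \frac{1}{2 R} = \frac{N}{R}$)
$w{\left(l \right)} = \frac{1}{5}$
$\left(I{\left(w{\left(C{\left(-2,6 \right)} \right)} \right)} + K{\left(12,-3 \right)}\right) + 60 = \left(\left(\frac{1}{5}\right)^{2} - \frac{3}{12}\right) + 60 = \left(\frac{1}{25} - \frac{1}{4}\right) + 60 = - \frac{21}{100} + 60 = \frac{5979}{100}$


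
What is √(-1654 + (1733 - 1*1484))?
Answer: I*√1405 ≈ 37.483*I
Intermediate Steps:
√(-1654 + (1733 - 1*1484)) = √(-1654 + (1733 - 1484)) = √(-1654 + 249) = √(-1405) = I*√1405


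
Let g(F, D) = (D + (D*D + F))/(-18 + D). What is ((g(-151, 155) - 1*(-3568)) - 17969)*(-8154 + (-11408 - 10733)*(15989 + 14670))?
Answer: 1322975411002284/137 ≈ 9.6567e+12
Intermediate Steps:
g(F, D) = (D + F + D**2)/(-18 + D) (g(F, D) = (D + (D**2 + F))/(-18 + D) = (D + (F + D**2))/(-18 + D) = (D + F + D**2)/(-18 + D))
((g(-151, 155) - 1*(-3568)) - 17969)*(-8154 + (-11408 - 10733)*(15989 + 14670)) = (((155 - 151 + 155**2)/(-18 + 155) - 1*(-3568)) - 17969)*(-8154 + (-11408 - 10733)*(15989 + 14670)) = (((155 - 151 + 24025)/137 + 3568) - 17969)*(-8154 - 22141*30659) = (((1/137)*24029 + 3568) - 17969)*(-8154 - 678820919) = ((24029/137 + 3568) - 17969)*(-678829073) = (512845/137 - 17969)*(-678829073) = -1948908/137*(-678829073) = 1322975411002284/137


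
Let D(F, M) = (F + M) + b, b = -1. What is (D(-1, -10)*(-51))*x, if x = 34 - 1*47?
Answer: -7956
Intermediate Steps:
x = -13 (x = 34 - 47 = -13)
D(F, M) = -1 + F + M (D(F, M) = (F + M) - 1 = -1 + F + M)
(D(-1, -10)*(-51))*x = ((-1 - 1 - 10)*(-51))*(-13) = -12*(-51)*(-13) = 612*(-13) = -7956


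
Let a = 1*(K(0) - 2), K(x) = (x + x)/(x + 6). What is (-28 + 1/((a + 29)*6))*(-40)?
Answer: 90700/81 ≈ 1119.8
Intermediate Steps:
K(x) = 2*x/(6 + x) (K(x) = (2*x)/(6 + x) = 2*x/(6 + x))
a = -2 (a = 1*(2*0/(6 + 0) - 2) = 1*(2*0/6 - 2) = 1*(2*0*(⅙) - 2) = 1*(0 - 2) = 1*(-2) = -2)
(-28 + 1/((a + 29)*6))*(-40) = (-28 + 1/((-2 + 29)*6))*(-40) = (-28 + (⅙)/27)*(-40) = (-28 + (1/27)*(⅙))*(-40) = (-28 + 1/162)*(-40) = -4535/162*(-40) = 90700/81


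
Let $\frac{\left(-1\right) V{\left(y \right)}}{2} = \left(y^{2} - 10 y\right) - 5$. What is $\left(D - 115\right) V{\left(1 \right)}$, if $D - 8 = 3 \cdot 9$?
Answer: $-2240$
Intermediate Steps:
$D = 35$ ($D = 8 + 3 \cdot 9 = 8 + 27 = 35$)
$V{\left(y \right)} = 10 - 2 y^{2} + 20 y$ ($V{\left(y \right)} = - 2 \left(\left(y^{2} - 10 y\right) - 5\right) = - 2 \left(-5 + y^{2} - 10 y\right) = 10 - 2 y^{2} + 20 y$)
$\left(D - 115\right) V{\left(1 \right)} = \left(35 - 115\right) \left(10 - 2 \cdot 1^{2} + 20 \cdot 1\right) = - 80 \left(10 - 2 + 20\right) = \left(-80\right) 28 = -2240$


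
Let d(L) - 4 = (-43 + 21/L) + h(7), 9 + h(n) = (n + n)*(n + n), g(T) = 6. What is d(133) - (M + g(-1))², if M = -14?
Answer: 1599/19 ≈ 84.158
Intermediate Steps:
h(n) = -9 + 4*n² (h(n) = -9 + (n + n)*(n + n) = -9 + (2*n)*(2*n) = -9 + 4*n²)
d(L) = 148 + 21/L (d(L) = 4 + ((-43 + 21/L) + (-9 + 4*7²)) = 4 + ((-43 + 21/L) + (-9 + 4*49)) = 4 + ((-43 + 21/L) + (-9 + 196)) = 4 + ((-43 + 21/L) + 187) = 4 + (144 + 21/L) = 148 + 21/L)
d(133) - (M + g(-1))² = (148 + 21/133) - (-14 + 6)² = (148 + 21*(1/133)) - 1*(-8)² = (148 + 3/19) - 1*64 = 2815/19 - 64 = 1599/19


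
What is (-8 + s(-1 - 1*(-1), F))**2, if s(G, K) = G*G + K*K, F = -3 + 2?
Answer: 49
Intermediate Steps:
F = -1
s(G, K) = G**2 + K**2
(-8 + s(-1 - 1*(-1), F))**2 = (-8 + ((-1 - 1*(-1))**2 + (-1)**2))**2 = (-8 + ((-1 + 1)**2 + 1))**2 = (-8 + (0**2 + 1))**2 = (-8 + (0 + 1))**2 = (-8 + 1)**2 = (-7)**2 = 49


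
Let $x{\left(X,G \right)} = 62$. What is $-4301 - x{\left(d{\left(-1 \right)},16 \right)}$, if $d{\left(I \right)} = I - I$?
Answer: $-4363$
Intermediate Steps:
$d{\left(I \right)} = 0$
$-4301 - x{\left(d{\left(-1 \right)},16 \right)} = -4301 - 62 = -4363$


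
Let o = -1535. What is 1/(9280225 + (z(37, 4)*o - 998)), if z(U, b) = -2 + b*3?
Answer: 1/9263877 ≈ 1.0795e-7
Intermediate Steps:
z(U, b) = -2 + 3*b
1/(9280225 + (z(37, 4)*o - 998)) = 1/(9280225 + ((-2 + 3*4)*(-1535) - 998)) = 1/(9280225 + ((-2 + 12)*(-1535) - 998)) = 1/(9280225 + (10*(-1535) - 998)) = 1/(9280225 + (-15350 - 998)) = 1/(9280225 - 16348) = 1/9263877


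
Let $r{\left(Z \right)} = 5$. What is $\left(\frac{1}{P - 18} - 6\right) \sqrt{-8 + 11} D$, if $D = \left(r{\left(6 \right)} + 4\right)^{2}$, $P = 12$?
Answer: $- \frac{999 \sqrt{3}}{2} \approx -865.16$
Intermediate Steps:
$D = 81$ ($D = \left(5 + 4\right)^{2} = 9^{2} = 81$)
$\left(\frac{1}{P - 18} - 6\right) \sqrt{-8 + 11} D = \left(\frac{1}{12 - 18} - 6\right) \sqrt{-8 + 11} \cdot 81 = \left(\frac{1}{-6} - 6\right) \sqrt{3} \cdot 81 = \left(- \frac{1}{6} - 6\right) \sqrt{3} \cdot 81 = - \frac{37 \sqrt{3}}{6} \cdot 81 = - \frac{999 \sqrt{3}}{2}$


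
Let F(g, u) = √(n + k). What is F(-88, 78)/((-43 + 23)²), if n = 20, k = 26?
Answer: √46/400 ≈ 0.016956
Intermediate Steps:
F(g, u) = √46 (F(g, u) = √(20 + 26) = √46)
F(-88, 78)/((-43 + 23)²) = √46/((-43 + 23)²) = √46/((-20)²) = √46/400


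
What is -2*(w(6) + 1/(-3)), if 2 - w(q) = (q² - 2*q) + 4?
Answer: 158/3 ≈ 52.667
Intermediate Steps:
w(q) = -2 - q² + 2*q (w(q) = 2 - ((q² - 2*q) + 4) = 2 - (4 + q² - 2*q) = 2 + (-4 - q² + 2*q) = -2 - q² + 2*q)
-2*(w(6) + 1/(-3)) = -2*((-2 - 1*6² + 2*6) + 1/(-3)) = -2*((-2 - 1*36 + 12) + 1*(-⅓)) = -2*((-2 - 36 + 12) - ⅓) = -2*(-26 - ⅓) = -2*(-79/3) = 158/3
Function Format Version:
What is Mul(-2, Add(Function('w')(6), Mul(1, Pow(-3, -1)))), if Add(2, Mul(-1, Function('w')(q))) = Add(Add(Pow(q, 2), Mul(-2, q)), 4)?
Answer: Rational(158, 3) ≈ 52.667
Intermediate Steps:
Function('w')(q) = Add(-2, Mul(-1, Pow(q, 2)), Mul(2, q)) (Function('w')(q) = Add(2, Mul(-1, Add(Add(Pow(q, 2), Mul(-2, q)), 4))) = Add(2, Mul(-1, Add(4, Pow(q, 2), Mul(-2, q)))) = Add(2, Add(-4, Mul(-1, Pow(q, 2)), Mul(2, q))) = Add(-2, Mul(-1, Pow(q, 2)), Mul(2, q)))
Mul(-2, Add(Function('w')(6), Mul(1, Pow(-3, -1)))) = Mul(-2, Add(Add(-2, Mul(-1, Pow(6, 2)), Mul(2, 6)), Mul(1, Pow(-3, -1)))) = Mul(-2, Add(Add(-2, Mul(-1, 36), 12), Mul(1, Rational(-1, 3)))) = Mul(-2, Add(Add(-2, -36, 12), Rational(-1, 3))) = Mul(-2, Add(-26, Rational(-1, 3))) = Mul(-2, Rational(-79, 3)) = Rational(158, 3)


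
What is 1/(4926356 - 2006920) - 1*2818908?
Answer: -8229621495887/2919436 ≈ -2.8189e+6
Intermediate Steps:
1/(4926356 - 2006920) - 1*2818908 = 1/2919436 - 2818908 = -8229621495887/2919436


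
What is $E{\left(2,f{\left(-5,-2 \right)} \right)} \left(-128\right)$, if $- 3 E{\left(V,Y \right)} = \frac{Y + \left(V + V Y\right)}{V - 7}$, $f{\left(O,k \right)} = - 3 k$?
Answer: $- \frac{512}{3} \approx -170.67$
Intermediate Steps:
$E{\left(V,Y \right)} = - \frac{V + Y + V Y}{3 \left(-7 + V\right)}$ ($E{\left(V,Y \right)} = - \frac{\left(Y + \left(V + V Y\right)\right) \frac{1}{V - 7}}{3} = - \frac{\left(V + Y + V Y\right) \frac{1}{-7 + V}}{3} = - \frac{\frac{1}{-7 + V} \left(V + Y + V Y\right)}{3} = - \frac{V + Y + V Y}{3 \left(-7 + V\right)}$)
$E{\left(2,f{\left(-5,-2 \right)} \right)} \left(-128\right) = \frac{\left(-1\right) 2 - \left(-3\right) \left(-2\right) - 2 \left(\left(-3\right) \left(-2\right)\right)}{3 \left(-7 + 2\right)} \left(-128\right) = \frac{-2 - 6 - 2 \cdot 6}{3 \left(-5\right)} \left(-128\right) = \frac{1}{3} \left(- \frac{1}{5}\right) \left(-2 - 6 - 12\right) \left(-128\right) = \frac{1}{3} \left(- \frac{1}{5}\right) \left(-20\right) \left(-128\right) = \frac{4}{3} \left(-128\right) = - \frac{512}{3}$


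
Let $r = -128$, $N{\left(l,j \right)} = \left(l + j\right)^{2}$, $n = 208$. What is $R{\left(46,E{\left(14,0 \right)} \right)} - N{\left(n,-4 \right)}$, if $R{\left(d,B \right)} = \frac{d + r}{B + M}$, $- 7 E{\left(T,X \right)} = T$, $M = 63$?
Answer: $- \frac{2538658}{61} \approx -41617.0$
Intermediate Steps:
$E{\left(T,X \right)} = - \frac{T}{7}$
$N{\left(l,j \right)} = \left(j + l\right)^{2}$
$R{\left(d,B \right)} = \frac{-128 + d}{63 + B}$ ($R{\left(d,B \right)} = \frac{d - 128}{B + 63} = \frac{-128 + d}{63 + B}$)
$R{\left(46,E{\left(14,0 \right)} \right)} - N{\left(n,-4 \right)} = \frac{-128 + 46}{63 - 2} - \left(-4 + 208\right)^{2} = \frac{1}{63 - 2} \left(-82\right) - 204^{2} = \frac{1}{61} \left(-82\right) - 41616 = - \frac{82}{61} - 41616 = - \frac{2538658}{61}$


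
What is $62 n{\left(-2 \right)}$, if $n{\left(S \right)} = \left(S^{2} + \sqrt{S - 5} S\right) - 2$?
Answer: $124 - 124 i \sqrt{7} \approx 124.0 - 328.07 i$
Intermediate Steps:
$n{\left(S \right)} = -2 + S^{2} + S \sqrt{-5 + S}$ ($n{\left(S \right)} = \left(S^{2} + \sqrt{-5 + S} S\right) - 2 = \left(S^{2} + S \sqrt{-5 + S}\right) - 2 = -2 + S^{2} + S \sqrt{-5 + S}$)
$62 n{\left(-2 \right)} = 62 \left(-2 + \left(-2\right)^{2} - 2 \sqrt{-5 - 2}\right) = 62 \left(-2 + 4 - 2 \sqrt{-7}\right) = 62 \left(-2 + 4 - 2 i \sqrt{7}\right) = 62 \left(2 - 2 i \sqrt{7}\right) = 124 - 124 i \sqrt{7}$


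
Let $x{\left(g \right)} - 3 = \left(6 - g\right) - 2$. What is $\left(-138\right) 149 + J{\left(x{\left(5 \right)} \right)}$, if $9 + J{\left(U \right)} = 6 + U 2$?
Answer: $-20561$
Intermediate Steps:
$x{\left(g \right)} = 7 - g$ ($x{\left(g \right)} = 3 - \left(-4 + g\right) = 7 - g$)
$J{\left(U \right)} = -3 + 2 U$ ($J{\left(U \right)} = -9 + \left(6 + U 2\right) = -9 + \left(6 + 2 U\right) = -3 + 2 U$)
$\left(-138\right) 149 + J{\left(x{\left(5 \right)} \right)} = \left(-138\right) 149 - \left(3 - 2 \left(7 - 5\right)\right) = -20562 - \left(3 - 2 \left(7 - 5\right)\right) = -20562 + \left(-3 + 2 \cdot 2\right) = -20562 + \left(-3 + 4\right) = -20562 + 1 = -20561$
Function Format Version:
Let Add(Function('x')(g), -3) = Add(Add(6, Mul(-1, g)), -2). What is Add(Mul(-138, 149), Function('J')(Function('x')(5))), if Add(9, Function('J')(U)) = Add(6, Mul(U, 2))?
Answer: -20561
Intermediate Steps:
Function('x')(g) = Add(7, Mul(-1, g)) (Function('x')(g) = Add(3, Add(Add(6, Mul(-1, g)), -2)) = Add(3, Add(4, Mul(-1, g))) = Add(7, Mul(-1, g)))
Function('J')(U) = Add(-3, Mul(2, U)) (Function('J')(U) = Add(-9, Add(6, Mul(U, 2))) = Add(-9, Add(6, Mul(2, U))) = Add(-3, Mul(2, U)))
Add(Mul(-138, 149), Function('J')(Function('x')(5))) = Add(Mul(-138, 149), Add(-3, Mul(2, Add(7, Mul(-1, 5))))) = Add(-20562, Add(-3, Mul(2, Add(7, -5)))) = Add(-20562, Add(-3, Mul(2, 2))) = Add(-20562, Add(-3, 4)) = Add(-20562, 1) = -20561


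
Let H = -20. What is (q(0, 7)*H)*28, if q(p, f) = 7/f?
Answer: -560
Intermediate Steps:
(q(0, 7)*H)*28 = ((7/7)*(-20))*28 = ((7*(⅐))*(-20))*28 = (1*(-20))*28 = -20*28 = -560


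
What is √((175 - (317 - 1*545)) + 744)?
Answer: √1147 ≈ 33.867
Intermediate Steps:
√((175 - (317 - 1*545)) + 744) = √((175 - (317 - 545)) + 744) = √((175 - 1*(-228)) + 744) = √((175 + 228) + 744) = √(403 + 744) = √1147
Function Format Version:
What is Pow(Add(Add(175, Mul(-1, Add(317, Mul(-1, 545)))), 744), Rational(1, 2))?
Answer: Pow(1147, Rational(1, 2)) ≈ 33.867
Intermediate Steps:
Pow(Add(Add(175, Mul(-1, Add(317, Mul(-1, 545)))), 744), Rational(1, 2)) = Pow(Add(Add(175, Mul(-1, Add(317, -545))), 744), Rational(1, 2)) = Pow(Add(Add(175, Mul(-1, -228)), 744), Rational(1, 2)) = Pow(Add(Add(175, 228), 744), Rational(1, 2)) = Pow(Add(403, 744), Rational(1, 2)) = Pow(1147, Rational(1, 2))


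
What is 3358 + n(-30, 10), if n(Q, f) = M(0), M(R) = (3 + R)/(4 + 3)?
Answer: 23509/7 ≈ 3358.4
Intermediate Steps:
M(R) = 3/7 + R/7 (M(R) = (3 + R)/7 = (3 + R)*(1/7) = 3/7 + R/7)
n(Q, f) = 3/7 (n(Q, f) = 3/7 + (1/7)*0 = 3/7 + 0 = 3/7)
3358 + n(-30, 10) = 3358 + 3/7 = 23509/7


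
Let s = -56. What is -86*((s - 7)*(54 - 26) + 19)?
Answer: 150070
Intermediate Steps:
-86*((s - 7)*(54 - 26) + 19) = -86*((-56 - 7)*(54 - 26) + 19) = -86*(-63*28 + 19) = -86*(-1764 + 19) = -86*(-1745) = 150070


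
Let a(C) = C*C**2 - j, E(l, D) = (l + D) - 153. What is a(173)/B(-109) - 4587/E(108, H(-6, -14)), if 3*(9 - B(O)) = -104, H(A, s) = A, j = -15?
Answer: 264264631/2227 ≈ 1.1866e+5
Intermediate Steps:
B(O) = 131/3 (B(O) = 9 - 1/3*(-104) = 9 + 104/3 = 131/3)
E(l, D) = -153 + D + l (E(l, D) = (D + l) - 153 = -153 + D + l)
a(C) = 15 + C**3 (a(C) = C*C**2 - 1*(-15) = C**3 + 15 = 15 + C**3)
a(173)/B(-109) - 4587/E(108, H(-6, -14)) = (15 + 173**3)/(131/3) - 4587/(-153 - 6 + 108) = (15 + 5177717)*(3/131) - 4587/(-51) = 5177732*(3/131) - 4587*(-1/51) = 15533196/131 + 1529/17 = 264264631/2227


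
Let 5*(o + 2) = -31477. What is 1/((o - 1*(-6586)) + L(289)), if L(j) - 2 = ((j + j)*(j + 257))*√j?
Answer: 5/26826433 ≈ 1.8638e-7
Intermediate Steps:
o = -31487/5 (o = -2 + (⅕)*(-31477) = -2 - 31477/5 = -31487/5 ≈ -6297.4)
L(j) = 2 + 2*j^(3/2)*(257 + j) (L(j) = 2 + ((j + j)*(j + 257))*√j = 2 + ((2*j)*(257 + j))*√j = 2 + (2*j*(257 + j))*√j = 2 + 2*j^(3/2)*(257 + j))
1/((o - 1*(-6586)) + L(289)) = 1/((-31487/5 - 1*(-6586)) + (2 + 2*289^(5/2) + 514*289^(3/2))) = 1/((-31487/5 + 6586) + (2 + 2*1419857 + 514*4913)) = 1/(1443/5 + (2 + 2839714 + 2525282)) = 1/(1443/5 + 5364998) = 1/(26826433/5) = 5/26826433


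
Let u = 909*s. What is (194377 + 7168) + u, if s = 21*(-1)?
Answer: 182456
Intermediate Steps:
s = -21
u = -19089 (u = 909*(-21) = -19089)
(194377 + 7168) + u = (194377 + 7168) - 19089 = 201545 - 19089 = 182456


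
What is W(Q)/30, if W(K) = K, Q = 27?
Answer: 9/10 ≈ 0.90000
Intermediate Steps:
W(Q)/30 = 27/30 = 27*(1/30) = 9/10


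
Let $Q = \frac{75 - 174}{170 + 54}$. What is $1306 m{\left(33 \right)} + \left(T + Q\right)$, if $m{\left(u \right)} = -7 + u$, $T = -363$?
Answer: $\frac{7524733}{224} \approx 33593.0$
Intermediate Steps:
$Q = - \frac{99}{224} \approx -0.44196$
$1306 m{\left(33 \right)} + \left(T + Q\right) = 1306 \left(-7 + 33\right) - \frac{81411}{224} = 1306 \cdot 26 - \frac{81411}{224} = 33956 - \frac{81411}{224} = \frac{7524733}{224}$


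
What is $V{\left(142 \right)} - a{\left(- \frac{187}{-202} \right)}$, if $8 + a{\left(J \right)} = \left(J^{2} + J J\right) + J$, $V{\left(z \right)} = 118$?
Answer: $\frac{1258398}{10201} \approx 123.36$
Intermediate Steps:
$a{\left(J \right)} = -8 + J + 2 J^{2}$ ($a{\left(J \right)} = -8 + \left(\left(J^{2} + J J\right) + J\right) = -8 + \left(\left(J^{2} + J^{2}\right) + J\right) = -8 + \left(2 J^{2} + J\right) = -8 + \left(J + 2 J^{2}\right) = -8 + J + 2 J^{2}$)
$V{\left(142 \right)} - a{\left(- \frac{187}{-202} \right)} = 118 - \left(-8 - \frac{187}{-202} + 2 \left(- \frac{187}{-202}\right)^{2}\right) = 118 - \left(-8 - - \frac{187}{202} + 2 \left(\left(-187\right) \left(- \frac{1}{202}\right)\right)^{2}\right) = 118 - \left(-8 + \frac{187}{202} + 2 \left(\frac{187}{202}\right)^{2}\right) = 118 - \left(-8 + \frac{187}{202} + 2 \cdot \frac{34969}{40804}\right) = 118 - \left(-8 + \frac{187}{202} + \frac{34969}{20402}\right) = 118 - - \frac{54680}{10201} = 118 + \frac{54680}{10201} = \frac{1258398}{10201}$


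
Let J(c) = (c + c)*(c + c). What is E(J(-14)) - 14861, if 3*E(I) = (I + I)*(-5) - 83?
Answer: -17502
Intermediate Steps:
J(c) = 4*c**2 (J(c) = (2*c)*(2*c) = 4*c**2)
E(I) = -83/3 - 10*I/3 (E(I) = ((I + I)*(-5) - 83)/3 = ((2*I)*(-5) - 83)/3 = (-10*I - 83)/3 = (-83 - 10*I)/3 = -83/3 - 10*I/3)
E(J(-14)) - 14861 = (-83/3 - 40*(-14)**2/3) - 14861 = (-83/3 - 40*196/3) - 14861 = (-83/3 - 10/3*784) - 14861 = (-83/3 - 7840/3) - 14861 = -2641 - 14861 = -17502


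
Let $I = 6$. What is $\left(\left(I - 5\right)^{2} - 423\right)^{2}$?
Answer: $178084$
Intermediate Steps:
$\left(\left(I - 5\right)^{2} - 423\right)^{2} = \left(\left(6 - 5\right)^{2} - 423\right)^{2} = \left(1^{2} - 423\right)^{2} = \left(1 - 423\right)^{2} = \left(-422\right)^{2} = 178084$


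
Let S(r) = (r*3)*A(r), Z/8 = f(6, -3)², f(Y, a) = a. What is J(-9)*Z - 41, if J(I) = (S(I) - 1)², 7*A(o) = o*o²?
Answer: 27874436263/49 ≈ 5.6887e+8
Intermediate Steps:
Z = 72 (Z = 8*(-3)² = 8*9 = 72)
A(o) = o³/7 (A(o) = (o*o²)/7 = o³/7)
S(r) = 3*r⁴/7 (S(r) = (r*3)*(r³/7) = (3*r)*(r³/7) = 3*r⁴/7)
J(I) = (-1 + 3*I⁴/7)² (J(I) = (3*I⁴/7 - 1)² = (-1 + 3*I⁴/7)²)
J(-9)*Z - 41 = ((-7 + 3*(-9)⁴)²/49)*72 - 41 = ((-7 + 3*6561)²/49)*72 - 41 = ((-7 + 19683)²/49)*72 - 41 = ((1/49)*19676²)*72 - 41 = ((1/49)*387144976)*72 - 41 = (387144976/49)*72 - 41 = 27874438272/49 - 41 = 27874436263/49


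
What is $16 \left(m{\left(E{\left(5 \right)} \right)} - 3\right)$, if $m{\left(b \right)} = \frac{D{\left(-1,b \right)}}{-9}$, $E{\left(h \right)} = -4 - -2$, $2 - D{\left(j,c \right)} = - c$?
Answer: $-48$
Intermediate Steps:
$D{\left(j,c \right)} = 2 + c$ ($D{\left(j,c \right)} = 2 - - c = 2 + c$)
$E{\left(h \right)} = -2$ ($E{\left(h \right)} = -4 + 2 = -2$)
$m{\left(b \right)} = - \frac{2}{9} - \frac{b}{9}$ ($m{\left(b \right)} = \frac{2 + b}{-9} = \left(2 + b\right) \left(- \frac{1}{9}\right) = - \frac{2}{9} - \frac{b}{9}$)
$16 \left(m{\left(E{\left(5 \right)} \right)} - 3\right) = 16 \left(\left(- \frac{2}{9} - - \frac{2}{9}\right) - 3\right) = 16 \left(\left(- \frac{2}{9} + \frac{2}{9}\right) + \left(-6 + 3\right)\right) = 16 \left(0 - 3\right) = 16 \left(-3\right) = -48$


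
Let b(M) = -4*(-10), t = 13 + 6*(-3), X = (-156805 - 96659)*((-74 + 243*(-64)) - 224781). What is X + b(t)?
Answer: 60934519888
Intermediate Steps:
X = 60934519848 (X = -253464*((-74 - 15552) - 224781) = -253464*(-15626 - 224781) = -253464*(-240407) = 60934519848)
t = -5 (t = 13 - 18 = -5)
b(M) = 40
X + b(t) = 60934519848 + 40 = 60934519888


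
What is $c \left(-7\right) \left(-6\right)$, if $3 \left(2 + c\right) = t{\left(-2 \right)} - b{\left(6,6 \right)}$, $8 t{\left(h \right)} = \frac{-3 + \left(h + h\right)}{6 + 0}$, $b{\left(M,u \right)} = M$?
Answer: $- \frac{4081}{24} \approx -170.04$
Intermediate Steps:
$t{\left(h \right)} = - \frac{1}{16} + \frac{h}{24}$ ($t{\left(h \right)} = \frac{\left(-3 + \left(h + h\right)\right) \frac{1}{6 + 0}}{8} = \frac{\left(-3 + 2 h\right) \frac{1}{6}}{8} = \frac{- \frac{1}{2} + \frac{h}{3}}{8} = - \frac{1}{16} + \frac{h}{24}$)
$c = - \frac{583}{144}$ ($c = -2 + \frac{\left(- \frac{1}{16} + \frac{1}{24} \left(-2\right)\right) - 6}{3} = -2 + \frac{\left(- \frac{1}{16} - \frac{1}{12}\right) - 6}{3} = -2 + \frac{- \frac{7}{48} - 6}{3} = -2 + \frac{1}{3} \left(- \frac{295}{48}\right) = -2 - \frac{295}{144} = - \frac{583}{144} \approx -4.0486$)
$c \left(-7\right) \left(-6\right) = \left(- \frac{583}{144}\right) \left(-7\right) \left(-6\right) = \frac{4081}{144} \left(-6\right) = - \frac{4081}{24}$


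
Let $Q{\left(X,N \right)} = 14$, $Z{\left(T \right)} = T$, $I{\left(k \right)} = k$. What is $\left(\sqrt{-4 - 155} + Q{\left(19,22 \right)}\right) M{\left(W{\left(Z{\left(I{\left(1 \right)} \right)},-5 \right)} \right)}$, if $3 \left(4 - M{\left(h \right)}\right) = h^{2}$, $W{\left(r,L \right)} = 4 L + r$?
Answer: $- \frac{4886}{3} - \frac{349 i \sqrt{159}}{3} \approx -1628.7 - 1466.9 i$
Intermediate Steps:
$W{\left(r,L \right)} = r + 4 L$
$M{\left(h \right)} = 4 - \frac{h^{2}}{3}$
$\left(\sqrt{-4 - 155} + Q{\left(19,22 \right)}\right) M{\left(W{\left(Z{\left(I{\left(1 \right)} \right)},-5 \right)} \right)} = \left(\sqrt{-4 - 155} + 14\right) \left(4 - \frac{\left(1 + 4 \left(-5\right)\right)^{2}}{3}\right) = \left(\sqrt{-159} + 14\right) \left(4 - \frac{\left(1 - 20\right)^{2}}{3}\right) = \left(i \sqrt{159} + 14\right) \left(4 - \frac{\left(-19\right)^{2}}{3}\right) = \left(14 + i \sqrt{159}\right) \left(4 - \frac{361}{3}\right) = \left(14 + i \sqrt{159}\right) \left(- \frac{349}{3}\right) = - \frac{4886}{3} - \frac{349 i \sqrt{159}}{3}$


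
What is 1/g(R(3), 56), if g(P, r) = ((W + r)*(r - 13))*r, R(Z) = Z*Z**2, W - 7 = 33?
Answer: 1/231168 ≈ 4.3259e-6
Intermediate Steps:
W = 40 (W = 7 + 33 = 40)
R(Z) = Z**3
g(P, r) = r*(-13 + r)*(40 + r) (g(P, r) = ((40 + r)*(r - 13))*r = ((40 + r)*(-13 + r))*r = ((-13 + r)*(40 + r))*r = r*(-13 + r)*(40 + r))
1/g(R(3), 56) = 1/(56*(-520 + 56**2 + 27*56)) = 1/(56*(-520 + 3136 + 1512)) = 1/(56*4128) = 1/231168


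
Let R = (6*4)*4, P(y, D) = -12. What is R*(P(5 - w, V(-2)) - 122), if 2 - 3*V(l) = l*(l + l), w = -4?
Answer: -12864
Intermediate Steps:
V(l) = 2/3 - 2*l**2/3 (V(l) = 2/3 - l*(l + l)/3 = 2/3 - l*2*l/3 = 2/3 - 2*l**2/3)
R = 96 (R = 24*4 = 96)
R*(P(5 - w, V(-2)) - 122) = 96*(-12 - 122) = 96*(-134) = -12864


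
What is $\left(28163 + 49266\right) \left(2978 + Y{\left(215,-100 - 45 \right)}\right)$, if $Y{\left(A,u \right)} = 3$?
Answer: $230815849$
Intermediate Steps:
$\left(28163 + 49266\right) \left(2978 + Y{\left(215,-100 - 45 \right)}\right) = \left(28163 + 49266\right) \left(2978 + 3\right) = 77429 \cdot 2981 = 230815849$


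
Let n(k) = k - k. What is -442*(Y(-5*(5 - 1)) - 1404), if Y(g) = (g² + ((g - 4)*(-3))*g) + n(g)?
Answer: 1080248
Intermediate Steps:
n(k) = 0
Y(g) = g² + g*(12 - 3*g) (Y(g) = (g² + ((g - 4)*(-3))*g) + 0 = (g² + ((-4 + g)*(-3))*g) + 0 = (g² + (12 - 3*g)*g) + 0 = (g² + g*(12 - 3*g)) + 0 = g² + g*(12 - 3*g))
-442*(Y(-5*(5 - 1)) - 1404) = -442*(2*(-5*(5 - 1))*(6 - (-5)*(5 - 1)) - 1404) = -442*(2*(-5*4)*(6 - (-5)*4) - 1404) = -442*(2*(-20)*(6 - 1*(-20)) - 1404) = -442*(2*(-20)*(6 + 20) - 1404) = -442*(2*(-20)*26 - 1404) = -442*(-1040 - 1404) = -442*(-2444) = 1080248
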